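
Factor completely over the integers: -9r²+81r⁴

Factor out 9r², leaving 9r²-1, which is a difference of two squares.

9r²(3r+1)(3r-1)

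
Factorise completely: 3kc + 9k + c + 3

Group as (3kc + 9k) + (c + 3) = 3k(c + 3) + (c + 3).
Both groups share the factor (c + 3).

(3k + 1)(c + 3)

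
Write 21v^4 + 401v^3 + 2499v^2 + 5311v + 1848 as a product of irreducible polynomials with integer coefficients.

By the rational root theorem, v = -8 is a root, so (v + 8) is a factor; dividing leaves 21v^3 + 233v^2 + 635v + 231.
Then v = -11/3 is a root, so (3v + 11) divides it; the quotient is 7v^2 + 52v + 21.
The remaining quadratic factors as (v + 7)(7v + 3).

(3v + 11)(7v + 3)(v + 7)(v + 8)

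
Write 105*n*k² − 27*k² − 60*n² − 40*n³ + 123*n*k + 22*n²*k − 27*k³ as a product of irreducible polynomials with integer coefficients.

Group: 4*n*(−10*n² + 3*n*k − 15*n + 27*k² + 27*k) − k*(−10*n² + 3*n*k − 15*n + 27*k² + 27*k); both groups contain (−10*n² + 3*n*k − 15*n + 27*k² + 27*k), so (4*n − k) is a factor with cofactor −10*n² + 3*n*k − 15*n + 27*k² + 27*k.
The cofactor groups again: −10*n² + 3*n*k − 15*n + 27*k² + 27*k = −5*n*(2*n + 3*k + 3) + 9*k*(2*n + 3*k + 3); both groups contain (2*n + 3*k + 3), giving −(5*n − 9*k)*(2*n + 3*k + 3).

−(5*n − 9*k)*(4*n − k)*(2*n + 3*k + 3)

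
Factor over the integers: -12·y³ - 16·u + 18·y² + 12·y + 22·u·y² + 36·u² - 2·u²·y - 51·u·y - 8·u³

Group: u·(-8·u² + 14·u·y + 4·u - 6·y² - 3·y) + (2·y - 4)·(-8·u² + 14·u·y + 4·u - 6·y² - 3·y); both groups contain (-8·u² + 14·u·y + 4·u - 6·y² - 3·y), so (u + 2·y - 4) is a factor with cofactor -8·u² + 14·u·y + 4·u - 6·y² - 3·y.
The cofactor groups again: -8·u² + 14·u·y + 4·u - 6·y² - 3·y = -2·u·(4·u - 3·y) + (2·y + 1)·(4·u - 3·y); both groups contain (4·u - 3·y), giving -(2·u - 2·y - 1)·(4·u - 3·y).

-(2·u - 2·y - 1)·(4·u - 3·y)·(u + 2·y - 4)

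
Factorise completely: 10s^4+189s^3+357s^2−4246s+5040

By the rational root theorem, s = 8/5 is a root, so (5s−8) divides it; the quotient is 2s^3+41s^2+137s−630.
Then s = 5/2 is a root, so (2s−5) is a factor; dividing leaves s^2+23s+126.
The remaining quadratic factors as (s+9)(s+14).

(2s−5)(5s−8)(s+14)(s+9)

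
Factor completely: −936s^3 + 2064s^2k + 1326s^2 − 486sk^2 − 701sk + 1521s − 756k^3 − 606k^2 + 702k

Group: 12s(−78s^2 + 81sk + 169s + 54k^2 + 78k) + (−14k + 9)(−78s^2 + 81sk + 169s + 54k^2 + 78k); both groups contain (−78s^2 + 81sk + 169s + 54k^2 + 78k), so (12s − 14k + 9) is a factor with cofactor −78s^2 + 81sk + 169s + 54k^2 + 78k.
The cofactor groups again: −78s^2 + 81sk + 169s + 54k^2 + 78k = −6s(13s + 6k) + (9k + 13)(13s + 6k); both groups contain (13s + 6k), giving −(6s − 9k − 13)(13s + 6k).

−(12s − 14k + 9)(6s − 9k − 13)(13s + 6k)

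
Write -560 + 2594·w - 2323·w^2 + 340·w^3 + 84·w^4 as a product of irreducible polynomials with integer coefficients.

By the rational root theorem, w = 2/7 is a root, so (7·w - 2) divides it; the quotient is 12·w^3 + 52·w^2 - 317·w + 280.
Continuing, w = -8 is a root, so (w + 8) is a factor; dividing leaves 12·w^2 - 44·w + 35.
The remaining quadratic factors as (2·w - 5)(6·w - 7).

(2·w - 5)·(6·w - 7)·(7·w - 2)·(w + 8)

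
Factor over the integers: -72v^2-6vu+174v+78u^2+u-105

Group: -12v(6v-6u-7) + (-13u+15)(6v-6u-7); both groups contain (6v-6u-7).

-(6v-6u-7)(12v+13u-15)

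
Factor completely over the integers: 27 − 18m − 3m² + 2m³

(2m − 3)(m + 3)(m − 3)

Among the possible rational roots, m = −3 is a root, so (m + 3) is a factor; dividing leaves 2m² − 9m + 9.
The remaining quadratic factors as (2m − 3)(m − 3).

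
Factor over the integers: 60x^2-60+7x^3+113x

(7x-3)(x+4)(x+5)

Trying the rational-root candidates, x = 3/7 is a root, so (7x-3) is a factor; dividing leaves x^2+9x+20.
The remaining quadratic factors as (x+4)(x+5).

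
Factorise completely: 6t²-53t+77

Need a pair with product 6·77 = 462 and sum -53: that's -11 and -42.
Split the middle term: 6t²-11t - 42t+77 = t(6t-11) - 7(6t-11).

(6t-11)(t-7)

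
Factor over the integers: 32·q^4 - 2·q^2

2·q^2·(4·q + 1)·(4·q - 1)

Pull out the common factor 2·q^2; 16·q^2 - 1 is a difference of squares.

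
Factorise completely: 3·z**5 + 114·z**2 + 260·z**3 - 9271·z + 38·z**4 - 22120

Among the possible rational roots, z = 5 is a root, so (z - 5) divides it; the quotient is 3·z**4 + 53·z**3 + 525·z**2 + 2739·z + 4424.
Then z = -8/3 is a root, so (3·z + 8) divides it; the quotient is z**3 + 15·z**2 + 135·z + 553.
Next, z = -7 is a root, so (z + 7) is a factor; dividing leaves z**2 + 8·z + 79.
The quadratic z**2 + 8·z + 79 has discriminant -252 < 0 and is irreducible over ℤ.

(3·z + 8)·(z + 7)·(z - 5)·(z**2 + 8·z + 79)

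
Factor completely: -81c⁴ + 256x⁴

Write as (16x²)² − (9c²)², then factor 16x² - 9c² once more.

(4x - 3c)(4x + 3c)(16x² + 9c²)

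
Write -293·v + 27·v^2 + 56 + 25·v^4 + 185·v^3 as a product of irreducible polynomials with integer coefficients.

(5·v + 8)·(5·v - 1)·(v + 7)·(v - 1)

By the rational root theorem, v = 1/5 is a root, giving the factor (5·v - 1) and quotient 5·v^3 + 38·v^2 + 13·v - 56.
Next, v = -8/5 is a root, so (5·v + 8) divides it; the quotient is v^2 + 6·v - 7.
The remaining quadratic factors as (v + 7)(v - 1).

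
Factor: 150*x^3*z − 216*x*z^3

Every term has a factor of 6*x*z. Then 25*x^2 − 36*z^2 = (5*x)² − (6*z)².

6*x*z*(5*x + 6*z)*(5*x − 6*z)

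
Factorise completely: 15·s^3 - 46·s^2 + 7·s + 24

Testing divisors of the constant over divisors of the leading coefficient, s = 1 is a root, so (s - 1) divides it; the quotient is 15·s^2 - 31·s - 24.
The remaining quadratic factors as (3·s - 8)(5·s + 3).

(3·s - 8)·(5·s + 3)·(s - 1)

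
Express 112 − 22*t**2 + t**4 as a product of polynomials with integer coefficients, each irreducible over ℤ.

Substitute u = t**2 to get a quadratic in u, then factor.
t**2 − 14 is irreducible over ℤ (14 is not a perfect square).
t**2 − 8 is irreducible over ℤ (8 is not a perfect square).

(t**2 − 14)*(t**2 − 8)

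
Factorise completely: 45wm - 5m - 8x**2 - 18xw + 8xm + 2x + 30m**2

-(2x - 5m)(4x + 9w + 6m - 1)

Group: -4x(2x - 5m) + (-9w - 6m + 1)(2x - 5m); both groups contain (2x - 5m).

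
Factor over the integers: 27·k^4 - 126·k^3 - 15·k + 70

Group as (27·k^4 - 15·k) + (-126·k^3 + 70) = 3·k·(9·k^3 - 5) - 14·(9·k^3 - 5).
Both groups share the factor (9·k^3 - 5).

(3·k - 14)·(9·k^3 - 5)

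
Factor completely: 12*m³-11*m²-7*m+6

Among the possible rational roots, m = -3/4 is a root, giving the factor (4*m+3) and quotient 3*m²-5*m+2.
The remaining quadratic factors as (m-1)(3*m-2).

(3*m-2)*(4*m+3)*(m-1)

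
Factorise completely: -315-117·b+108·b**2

Pull out the common factor 9, then factor the remaining trinomial.

9·(3·b-7)·(4·b+5)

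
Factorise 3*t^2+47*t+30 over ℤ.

Need a pair with product 3·30 = 90 and sum 47: that's 2 and 45.
Split the middle term: 3*t^2+2*t + 45*t+30 = t*(3*t+2) + 15*(3*t+2).

(3*t+2)*(t+15)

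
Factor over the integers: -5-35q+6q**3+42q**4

(7q+1)(6q**3-5)

Group as (42q**4-35q) + (6q**3-5) = 7q(6q**3-5) + (6q**3-5).
Both groups share the factor (6q**3-5).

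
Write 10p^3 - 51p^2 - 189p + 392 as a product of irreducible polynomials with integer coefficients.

Testing divisors of the constant over divisors of the leading coefficient, p = 8/5 is a root, giving the factor (5p - 8) and quotient 2p^2 - 7p - 49.
The remaining quadratic factors as (2p + 7)(p - 7).

(2p + 7)(5p - 8)(p - 7)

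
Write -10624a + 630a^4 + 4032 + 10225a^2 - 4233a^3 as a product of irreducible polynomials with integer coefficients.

(3a - 8)(5a - 8)(6a - 7)(7a - 9)

Testing divisors of the constant over divisors of the leading coefficient, a = 7/6 is a root, so (6a - 7) is a factor; dividing leaves 105a^3 - 583a^2 + 1024a - 576.
Then a = 9/7 is a root, so (7a - 9) divides it; the quotient is 15a^2 - 64a + 64.
The remaining quadratic factors as (3a - 8)(5a - 8).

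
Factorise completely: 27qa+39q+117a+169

Group as (27qa+39q) + (117a+169) = 3q(9a+13) + 13(9a+13).
Both groups share the factor (9a+13).

(3q+13)(9a+13)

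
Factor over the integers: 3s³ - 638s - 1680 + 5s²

(3s + 8)(s + 14)(s - 15)

By the rational root theorem, s = -14 is a root, so (s + 14) is a factor; dividing leaves 3s² - 37s - 120.
The remaining quadratic factors as (3s + 8)(s - 15).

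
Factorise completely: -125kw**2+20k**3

Every term has a factor of 5k. Then 4k**2-25w**2 = (2k)² − (5w)².

5k(2k+5w)(2k-5w)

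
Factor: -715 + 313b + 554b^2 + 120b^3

(4b + 13)(5b + 11)(6b - 5)

Trying the rational-root candidates, b = -13/4 is a root, so (4b + 13) is a factor; dividing leaves 30b^2 + 41b - 55.
The remaining quadratic factors as (5b + 11)(6b - 5).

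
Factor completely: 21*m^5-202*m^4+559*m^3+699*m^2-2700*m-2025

(3*m+5)*(7*m+5)*(m-3)*(m^2-9*m+27)

By the rational root theorem, m = 3 is a root, so (m-3) divides it; the quotient is 21*m^4-139*m^3+142*m^2+1125*m+675.
Next, m = -5/3 is a root, so (3*m+5) is a factor; dividing leaves 7*m^3-58*m^2+144*m+135.
Continuing, m = -5/7 is a root, so (7*m+5) divides it; the quotient is m^2-9*m+27.
The quadratic m^2-9*m+27 has discriminant -27 < 0 and is irreducible over ℤ.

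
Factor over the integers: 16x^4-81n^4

Write as (4x^2)² − (9n^2)², then factor 4x^2-9n^2 once more.

(2x-3n)(2x+3n)(4x^2+9n^2)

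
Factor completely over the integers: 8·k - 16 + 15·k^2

Need a pair with product 15·(-16) = -240 and sum 8: that's 20 and -12.
Split the middle term: 15·k^2 + 20·k - 12·k - 16 = 5·k·(3·k + 4) - 4·(3·k + 4).

(3·k + 4)·(5·k - 4)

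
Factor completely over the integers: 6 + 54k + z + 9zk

Group as (9zk + z) + (54k + 6) = z(9k + 1) + 6(9k + 1).
Both groups share the factor (9k + 1).

(9k + 1)(z + 6)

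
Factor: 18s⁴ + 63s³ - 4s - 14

(2s + 7)(9s³ - 2)

Group as (18s⁴ - 4s) + (63s³ - 14) = 2s(9s³ - 2) + 7(9s³ - 2).
Both groups share the factor (9s³ - 2).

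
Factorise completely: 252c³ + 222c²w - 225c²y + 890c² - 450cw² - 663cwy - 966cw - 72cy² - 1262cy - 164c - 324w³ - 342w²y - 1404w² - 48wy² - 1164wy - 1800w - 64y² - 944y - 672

(4c + 6w + y + 14)(7c - 9w - 8y - 6)(9c + 6w + 8)

Group: 4c(63c² - 39cw - 72cy + 2c - 54w² - 48wy - 108w - 64y - 48) + (6w + y + 14)(63c² - 39cw - 72cy + 2c - 54w² - 48wy - 108w - 64y - 48); both groups contain (63c² - 39cw - 72cy + 2c - 54w² - 48wy - 108w - 64y - 48), so (4c + 6w + y + 14) is a factor with cofactor 63c² - 39cw - 72cy + 2c - 54w² - 48wy - 108w - 64y - 48.
The cofactor groups again: 63c² - 39cw - 72cy + 2c - 54w² - 48wy - 108w - 64y - 48 = 7c(9c + 6w + 8) + (-9w - 8y - 6)(9c + 6w + 8); both groups contain (9c + 6w + 8), giving (7c - 9w - 8y - 6)(9c + 6w + 8).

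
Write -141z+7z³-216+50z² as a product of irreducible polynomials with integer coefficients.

(7z+8)(z+9)(z-3)

Trying the rational-root candidates, z = 3 is a root, giving the factor (z-3) and quotient 7z²+71z+72.
The remaining quadratic factors as (z+9)(7z+8).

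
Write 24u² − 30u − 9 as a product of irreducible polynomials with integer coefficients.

Pull out the common factor 3, then factor the remaining trinomial.

3(2u − 3)(4u + 1)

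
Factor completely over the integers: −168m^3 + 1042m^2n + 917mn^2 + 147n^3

Group: m(−168m^2 − 134mn − 21n^2) − 7n(−168m^2 − 134mn − 21n^2); both groups contain (−168m^2 − 134mn − 21n^2), so (m − 7n) is a factor with cofactor −168m^2 − 134mn − 21n^2.
The cofactor groups again: −168m^2 − 134mn − 21n^2 = −12m(14m + 3n) − 7n(14m + 3n); both groups contain (14m + 3n), giving −(12m + 7n)(14m + 3n).

−(12m + 7n)(14m + 3n)(m − 7n)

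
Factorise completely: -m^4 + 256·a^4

Write as (16·a^2)² − (m^2)², then factor 16·a^2 - m^2 once more.

(4·a + m)·(4·a - m)·(16·a^2 + m^2)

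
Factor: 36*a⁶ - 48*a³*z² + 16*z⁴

Factor out 4 first: what remains is 9*a⁶ - 12*a³*z² + 4*z⁴.
Recognize a perfect-square trinomial with the parts 3*a³ and 2*z².

4*(3*a³ - 2*z²)²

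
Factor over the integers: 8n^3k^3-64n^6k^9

-8k^3n^3(2nk^2-1)(4n^2k^4+2nk^2+1)

Factor out 8n^3k^3 first: what remains is -8n^3k^6+1.
Recognize a difference of cubes with the parts 1 and 2nk^2.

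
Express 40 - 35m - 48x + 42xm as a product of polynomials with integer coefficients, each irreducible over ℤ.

Group as (42xm - 48x) + (-35m + 40) = 6x(7m - 8) - 5(7m - 8).
Both groups share the factor (7m - 8).

(6x - 5)(7m - 8)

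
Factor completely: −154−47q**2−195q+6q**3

(6q+7)(q+2)(q−11)

By the rational root theorem, q = 11 is a root, so (q−11) is a factor; dividing leaves 6q**2+19q+14.
The remaining quadratic factors as (6q+7)(q+2).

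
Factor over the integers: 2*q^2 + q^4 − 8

Substitute u = q^2 to get a quadratic in u, then factor.
q^2 + 4 is irreducible over ℤ (sum of squares).
q^2 − 2 is irreducible over ℤ (2 is not a perfect square).

(q^2 + 4)*(q^2 − 2)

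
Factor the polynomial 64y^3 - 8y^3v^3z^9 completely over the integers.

-8y^3(vz^3 - 2)(v^2z^6 + 2vz^3 + 4)

Pull out the common factor 8y^3, leaving -v^3z^9 + 8.
Recognize a difference of cubes with the parts 2 and vz^3.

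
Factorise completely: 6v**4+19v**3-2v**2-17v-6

(2v+1)(3v+2)(v+3)(v-1)

Among the possible rational roots, v = 1 is a root, giving the factor (v-1) and quotient 6v**3+25v**2+23v+6.
Continuing, v = -1/2 is a root, so (2v+1) divides it; the quotient is 3v**2+11v+6.
The remaining quadratic factors as (v+3)(3v+2).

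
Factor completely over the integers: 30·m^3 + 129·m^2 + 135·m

Pull out the common factor 3·m, then factor the remaining trinomial.

3·m·(2·m + 5)·(5·m + 9)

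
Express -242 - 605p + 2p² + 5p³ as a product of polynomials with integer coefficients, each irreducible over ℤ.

Among the possible rational roots, p = -2/5 is a root, so (5p + 2) divides it; the quotient is p² - 121.
The remaining quadratic factors as (p - 11)(p + 11).

(5p + 2)(p + 11)(p - 11)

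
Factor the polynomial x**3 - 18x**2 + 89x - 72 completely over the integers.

(x - 1)(x - 8)(x - 9)

Among the possible rational roots, x = 8 is a root, so (x - 8) divides it; the quotient is x**2 - 10x + 9.
The remaining quadratic factors as (x - 9)(x - 1).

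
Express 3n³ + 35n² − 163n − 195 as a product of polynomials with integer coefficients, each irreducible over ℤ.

(3n − 13)(n + 1)(n + 15)

Trying the rational-root candidates, n = −15 is a root, so (n + 15) divides it; the quotient is 3n² − 10n − 13.
The remaining quadratic factors as (n + 1)(3n − 13).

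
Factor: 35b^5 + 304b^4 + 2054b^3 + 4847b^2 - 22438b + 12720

Trying the rational-root candidates, b = 8/5 is a root, so (5b - 8) is a factor; dividing leaves 7b^4 + 72b^3 + 526b^2 + 1811b - 1590.
Then b = -6 is a root, giving the factor (b + 6) and quotient 7b^3 + 30b^2 + 346b - 265.
Continuing, b = 5/7 is a root, so (7b - 5) is a factor; dividing leaves b^2 + 5b + 53.
The quadratic b^2 + 5b + 53 has discriminant -187 < 0 and is irreducible over ℤ.

(5b - 8)(7b - 5)(b + 6)(b^2 + 5b + 53)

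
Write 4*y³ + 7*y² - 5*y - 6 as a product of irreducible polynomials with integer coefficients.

Trying the rational-root candidates, y = -3/4 is a root, so (4*y + 3) is a factor; dividing leaves y² + y - 2.
The remaining quadratic factors as (y + 2)(y - 1).

(4*y + 3)*(y + 2)*(y - 1)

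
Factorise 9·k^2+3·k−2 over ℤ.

(3·k+2)·(3·k−1)

Need a pair with product 9·(−2) = −18 and sum 3: that's 6 and −3.
Split the middle term: 9·k^2+6·k − 3·k−2 = 3·k·(3·k+2) − (3·k+2).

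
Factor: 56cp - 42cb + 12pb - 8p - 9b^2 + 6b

(4p - 3b)(14c + 3b - 2)

Group: 14c(4p - 3b) + (3b - 2)(4p - 3b); both groups contain (4p - 3b).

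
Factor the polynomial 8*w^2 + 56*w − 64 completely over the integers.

8*(w + 8)*(w − 1)

Pull out the common factor 8, then factor the remaining trinomial.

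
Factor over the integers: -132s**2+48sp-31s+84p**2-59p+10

Group: -11s(12s-12p+5) + (-7p+2)(12s-12p+5); both groups contain (12s-12p+5).

-(12s-12p+5)(11s+7p-2)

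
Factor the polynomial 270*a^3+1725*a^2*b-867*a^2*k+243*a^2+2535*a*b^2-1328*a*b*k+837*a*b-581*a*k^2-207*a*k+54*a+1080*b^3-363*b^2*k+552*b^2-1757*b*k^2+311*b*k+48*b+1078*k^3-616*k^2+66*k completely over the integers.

(15*a+15*b-14*k+6)*(2*a+9*b-7*k+1)*(9*a+8*b+11*k)

Group: 15*a*(18*a^2+97*a*b-41*a*k+9*a+72*b^2+43*b*k+8*b-77*k^2+11*k) + (15*b-14*k+6)*(18*a^2+97*a*b-41*a*k+9*a+72*b^2+43*b*k+8*b-77*k^2+11*k); both groups contain (18*a^2+97*a*b-41*a*k+9*a+72*b^2+43*b*k+8*b-77*k^2+11*k), so (15*a+15*b-14*k+6) is a factor with cofactor 18*a^2+97*a*b-41*a*k+9*a+72*b^2+43*b*k+8*b-77*k^2+11*k.
The cofactor groups again: 18*a^2+97*a*b-41*a*k+9*a+72*b^2+43*b*k+8*b-77*k^2+11*k = 2*a*(9*a+8*b+11*k) + (9*b-7*k+1)*(9*a+8*b+11*k); both groups contain (9*a+8*b+11*k), giving (2*a+9*b-7*k+1)*(9*a+8*b+11*k).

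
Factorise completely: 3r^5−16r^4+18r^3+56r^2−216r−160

Trying the rational-root candidates, r = 4 is a root, giving the factor (r−4) and quotient 3r^4−4r^3+2r^2+64r+40.
Continuing, r = −2/3 is a root, giving the factor (3r+2) and quotient r^3−2r^2+2r+20.
Continuing, r = −2 is a root, so (r+2) divides it; the quotient is r^2−4r+10.
The quadratic r^2−4r+10 has discriminant −24 < 0 and is irreducible over ℤ.

(3r+2)(r+2)(r−4)(r^2−4r+10)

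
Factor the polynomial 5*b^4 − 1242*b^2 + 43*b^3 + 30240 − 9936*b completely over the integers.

Among the possible rational roots, b = −12 is a root, so (b + 12) is a factor; dividing leaves 5*b^3 − 17*b^2 − 1038*b + 2520.
Next, b = 15 is a root, giving the factor (b − 15) and quotient 5*b^2 + 58*b − 168.
The remaining quadratic factors as (b + 14)(5*b − 12).

(5*b − 12)*(b + 12)*(b + 14)*(b − 15)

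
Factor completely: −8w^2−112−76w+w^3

(w+2)(w+4)(w−14)

By the rational root theorem, w = −2 is a root, giving the factor (w+2) and quotient w^2−10w−56.
The remaining quadratic factors as (w−14)(w+4).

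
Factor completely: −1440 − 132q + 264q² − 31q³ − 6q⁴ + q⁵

(q + 2)(q + 6)(q − 5)(q² − 9q + 24)

Trying the rational-root candidates, q = −6 is a root, so (q + 6) divides it; the quotient is q⁴ − 12q³ + 41q² + 18q − 240.
Then q = 5 is a root, so (q − 5) divides it; the quotient is q³ − 7q² + 6q + 48.
Next, q = −2 is a root, so (q + 2) is a factor; dividing leaves q² − 9q + 24.
The quadratic q² − 9q + 24 has discriminant −15 < 0 and is irreducible over ℤ.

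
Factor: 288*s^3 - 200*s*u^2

Pull out the common factor 8*s; 36*s^2 - 25*u^2 is a difference of squares.

8*s*(6*s + 5*u)*(6*s - 5*u)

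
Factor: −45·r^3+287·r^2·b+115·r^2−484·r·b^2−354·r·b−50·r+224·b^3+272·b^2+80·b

Group: 9·r·(−5·r^2+28·r·b+10·r−32·b^2−16·b) + (−7·b−5)·(−5·r^2+28·r·b+10·r−32·b^2−16·b); both groups contain (−5·r^2+28·r·b+10·r−32·b^2−16·b), so (9·r−7·b−5) is a factor with cofactor −5·r^2+28·r·b+10·r−32·b^2−16·b.
The cofactor groups again: −5·r^2+28·r·b+10·r−32·b^2−16·b = −r·(5·r−8·b) + (4·b+2)·(5·r−8·b); both groups contain (5·r−8·b), giving −(r−4·b−2)·(5·r−8·b).

−(r−4·b−2)·(9·r−7·b−5)·(5·r−8·b)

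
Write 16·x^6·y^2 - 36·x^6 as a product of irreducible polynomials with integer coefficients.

4·x^6·(2·y + 3)·(2·y - 3)

Pull out the common factor 4·x^6, leaving 4·y^2 - 9.
Recognize a difference of squares with the parts 2·y and 3.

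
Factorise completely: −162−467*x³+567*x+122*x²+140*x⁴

Testing divisors of the constant over divisors of the leading coefficient, x = 9/4 is a root, so (4*x−9) divides it; the quotient is 35*x³−38*x²−55*x+18.
Next, x = 9/5 is a root, giving the factor (5*x−9) and quotient 7*x²+5*x−2.
The remaining quadratic factors as (x+1)(7*x−2).

(4*x−9)*(5*x−9)*(7*x−2)*(x+1)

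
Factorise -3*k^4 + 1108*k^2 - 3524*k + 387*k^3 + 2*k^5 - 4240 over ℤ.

(2*k - 5)*(k + 1)*(k + 4)*(k^2 - 4*k + 212)

By the rational root theorem, k = -4 is a root, so (k + 4) divides it; the quotient is 2*k^4 - 11*k^3 + 431*k^2 - 616*k - 1060.
Continuing, k = 5/2 is a root, so (2*k - 5) is a factor; dividing leaves k^3 - 3*k^2 + 208*k + 212.
Continuing, k = -1 is a root, giving the factor (k + 1) and quotient k^2 - 4*k + 212.
The quadratic k^2 - 4*k + 212 has discriminant -832 < 0 and is irreducible over ℤ.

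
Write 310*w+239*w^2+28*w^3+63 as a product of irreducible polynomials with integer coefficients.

Trying the rational-root candidates, w = -1/4 is a root, so (4*w+1) divides it; the quotient is 7*w^2+58*w+63.
The remaining quadratic factors as (w+7)(7*w+9).

(4*w+1)*(7*w+9)*(w+7)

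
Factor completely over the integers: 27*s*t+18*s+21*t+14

(3*t+2)*(9*s+7)

Group as (27*s*t+18*s) + (21*t+14) = 9*s*(3*t+2) + 7*(3*t+2).
Both groups share the factor (3*t+2).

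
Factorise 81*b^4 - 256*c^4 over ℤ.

(3*b + 4*c)*(3*b - 4*c)*(9*b^2 + 16*c^2)

Write as (9*b^2)² − (16*c^2)², then factor 9*b^2 - 16*c^2 once more.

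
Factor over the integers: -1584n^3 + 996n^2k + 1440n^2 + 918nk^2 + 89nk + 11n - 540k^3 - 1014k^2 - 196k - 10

Group: 12n(-132n^2 + 182nk + 131n - 60k^2 - 106k - 10) + (9k + 1)(-132n^2 + 182nk + 131n - 60k^2 - 106k - 10); both groups contain (-132n^2 + 182nk + 131n - 60k^2 - 106k - 10), so (12n + 9k + 1) is a factor with cofactor -132n^2 + 182nk + 131n - 60k^2 - 106k - 10.
The cofactor groups again: -132n^2 + 182nk + 131n - 60k^2 - 106k - 10 = -11n(12n - 10k - 1) + (6k + 10)(12n - 10k - 1); both groups contain (12n - 10k - 1), giving -(11n - 6k - 10)(12n - 10k - 1).

-(12n - 10k - 1)(11n - 6k - 10)(12n + 9k + 1)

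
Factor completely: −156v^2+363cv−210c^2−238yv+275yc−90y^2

Group: −9y(10y−15c+12v) + (14c−13v)(10y−15c+12v); both groups contain (10y−15c+12v).

−(9y−14c+13v)(10y−15c+12v)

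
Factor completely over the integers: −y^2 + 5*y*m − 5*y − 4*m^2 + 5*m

Group: −y*(y − m) + (4*m − 5)*(y − m); both groups contain (y − m).

−(y − 4*m + 5)*(y − m)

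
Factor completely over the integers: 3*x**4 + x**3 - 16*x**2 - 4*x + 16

Among the possible rational roots, x = 1 is a root, so (x - 1) is a factor; dividing leaves 3*x**3 + 4*x**2 - 12*x - 16.
Next, x = 2 is a root, so (x - 2) divides it; the quotient is 3*x**2 + 10*x + 8.
The remaining quadratic factors as (3*x + 4)(x + 2).

(3*x + 4)*(x + 2)*(x - 1)*(x - 2)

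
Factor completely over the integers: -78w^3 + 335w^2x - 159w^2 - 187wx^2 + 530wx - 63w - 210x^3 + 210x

Group: 3w(-26w^2 + 25wx - 53w + 21x^2 - 21) - 10x(-26w^2 + 25wx - 53w + 21x^2 - 21); both groups contain (-26w^2 + 25wx - 53w + 21x^2 - 21), so (3w - 10x) is a factor with cofactor -26w^2 + 25wx - 53w + 21x^2 - 21.
The cofactor groups again: -26w^2 + 25wx - 53w + 21x^2 - 21 = -2w(13w + 7x + 7) + (3x - 3)(13w + 7x + 7); both groups contain (13w + 7x + 7), giving -(2w - 3x + 3)(13w + 7x + 7).

-(13w + 7x + 7)(2w - 3x + 3)(3w - 10x)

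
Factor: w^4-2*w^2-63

(w+3)*(w-3)*(w^2+7)

Substitute u = w^2 to get a quadratic in u, then factor.
w^2-9 is a difference of squares.
w^2+7 is irreducible over ℤ (always positive, so no real roots).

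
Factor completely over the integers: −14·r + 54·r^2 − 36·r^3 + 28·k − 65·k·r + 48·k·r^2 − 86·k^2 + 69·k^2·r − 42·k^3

Group: 3·k·(−14·k^2 − 5·k·r + 4·k + 6·r^2 − 2·r) + (−6·r + 7)·(−14·k^2 − 5·k·r + 4·k + 6·r^2 − 2·r); both groups contain (−14·k^2 − 5·k·r + 4·k + 6·r^2 − 2·r), so (3·k − 6·r + 7) is a factor with cofactor −14·k^2 − 5·k·r + 4·k + 6·r^2 − 2·r.
The cofactor groups again: −14·k^2 − 5·k·r + 4·k + 6·r^2 − 2·r = −7·k·(2·k − r) + (−6·r + 2)·(2·k − r); both groups contain (2·k − r), giving −(7·k + 6·r − 2)·(2·k − r).

−(2·k − r)·(3·k − 6·r + 7)·(7·k + 6·r − 2)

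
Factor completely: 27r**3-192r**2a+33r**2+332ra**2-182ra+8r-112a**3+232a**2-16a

(3r-14a+1)(r-2a)(9r-4a+8)

Group: r(27r**2-138ra+33r+56a**2-116a+8) - 2a(27r**2-138ra+33r+56a**2-116a+8); both groups contain (27r**2-138ra+33r+56a**2-116a+8), so (r-2a) is a factor with cofactor 27r**2-138ra+33r+56a**2-116a+8.
The cofactor groups again: 27r**2-138ra+33r+56a**2-116a+8 = 3r(9r-4a+8) + (-14a+1)(9r-4a+8); both groups contain (9r-4a+8), giving (3r-14a+1)(9r-4a+8).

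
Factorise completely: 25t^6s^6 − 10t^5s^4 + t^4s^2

s^2t^4(5ts^2 − 1)^2

Factor out t^4s^2 first: what remains is 25t^2s^4 − 10ts^2 + 1.
Recognize a perfect-square trinomial with the parts 5ts^2 and 1.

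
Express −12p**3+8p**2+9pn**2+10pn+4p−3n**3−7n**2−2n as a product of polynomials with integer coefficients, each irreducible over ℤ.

−(2p−n)(2p−n−2)(3p+3n+1)

Group: 3p(−4p**2+4pn+4p−n**2−2n) + (3n+1)(−4p**2+4pn+4p−n**2−2n); both groups contain (−4p**2+4pn+4p−n**2−2n), so (3p+3n+1) is a factor with cofactor −4p**2+4pn+4p−n**2−2n.
The cofactor groups again: −4p**2+4pn+4p−n**2−2n = −2p(2p−n−2) + n(2p−n−2); both groups contain (2p−n−2), giving −(2p−n)(2p−n−2).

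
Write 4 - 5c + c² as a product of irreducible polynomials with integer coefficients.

Two integers with product 4 and sum -5 are -1 and -4.

(c - 1)(c - 4)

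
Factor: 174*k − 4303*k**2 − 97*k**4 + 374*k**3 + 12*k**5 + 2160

(3*k + 2)*(4*k − 3)*(k − 9)*(k**2 + k + 40)

By the rational root theorem, k = 3/4 is a root, giving the factor (4*k − 3) and quotient 3*k**4 − 22*k**3 + 77*k**2 − 1018*k − 720.
Then k = −2/3 is a root, giving the factor (3*k + 2) and quotient k**3 − 8*k**2 + 31*k − 360.
Next, k = 9 is a root, giving the factor (k − 9) and quotient k**2 + k + 40.
The quadratic k**2 + k + 40 has discriminant −159 < 0 and is irreducible over ℤ.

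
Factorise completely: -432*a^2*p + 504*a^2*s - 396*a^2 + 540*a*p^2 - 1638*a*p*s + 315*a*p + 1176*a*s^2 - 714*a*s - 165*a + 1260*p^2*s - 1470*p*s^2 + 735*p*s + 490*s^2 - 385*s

-(12*a - 15*p + 5)*(12*p - 14*s + 11)*(3*a + 7*s)

Group: 12*p*(-36*a^2 + 45*a*p - 84*a*s - 15*a + 105*p*s - 35*s) + (-14*s + 11)*(-36*a^2 + 45*a*p - 84*a*s - 15*a + 105*p*s - 35*s); both groups contain (-36*a^2 + 45*a*p - 84*a*s - 15*a + 105*p*s - 35*s), so (12*p - 14*s + 11) is a factor with cofactor -36*a^2 + 45*a*p - 84*a*s - 15*a + 105*p*s - 35*s.
The cofactor groups again: -36*a^2 + 45*a*p - 84*a*s - 15*a + 105*p*s - 35*s = -3*a*(12*a - 15*p + 5) - 7*s*(12*a - 15*p + 5); both groups contain (12*a - 15*p + 5), giving -(3*a + 7*s)*(12*a - 15*p + 5).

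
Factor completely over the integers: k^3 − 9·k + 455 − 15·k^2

(k + 5)·(k − 13)·(k − 7)

Among the possible rational roots, k = 7 is a root, so (k − 7) is a factor; dividing leaves k^2 − 8·k − 65.
The remaining quadratic factors as (k − 13)(k + 5).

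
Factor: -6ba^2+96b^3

Factor out 6b, leaving 16b^2-a^2, which is a difference of two squares.

6b(4b-a)(4b+a)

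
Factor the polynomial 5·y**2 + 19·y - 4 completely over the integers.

Need a pair with product 5·(-4) = -20 and sum 19: that's 20 and -1.
Split the middle term: 5·y**2 + 20·y - y - 4 = 5·y·(y + 4) - (y + 4).

(5·y - 1)·(y + 4)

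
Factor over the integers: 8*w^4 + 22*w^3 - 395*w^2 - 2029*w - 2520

(2*w + 7)*(4*w + 9)*(w + 5)*(w - 8)

Among the possible rational roots, w = -7/2 is a root, giving the factor (2*w + 7) and quotient 4*w^3 - 3*w^2 - 187*w - 360.
Then w = -9/4 is a root, so (4*w + 9) is a factor; dividing leaves w^2 - 3*w - 40.
The remaining quadratic factors as (w - 8)(w + 5).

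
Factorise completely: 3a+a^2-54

(a+9)(a-6)

Two integers with product -54 and sum 3 are -6 and 9.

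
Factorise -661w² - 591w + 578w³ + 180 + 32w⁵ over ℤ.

(2w - 3)(4w + 3)(4w - 1)(w² + w + 20)

Among the possible rational roots, w = -3/4 is a root, giving the factor (4w + 3) and quotient 8w⁴ - 6w³ + 149w² - 277w + 60.
Next, w = 3/2 is a root, giving the factor (2w - 3) and quotient 4w³ + 3w² + 79w - 20.
Continuing, w = 1/4 is a root, so (4w - 1) is a factor; dividing leaves w² + w + 20.
The quadratic w² + w + 20 has discriminant -79 < 0 and is irreducible over ℤ.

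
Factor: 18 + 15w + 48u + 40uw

Group as (40uw + 48u) + (15w + 18) = 8u(5w + 6) + 3(5w + 6).
Both groups share the factor (5w + 6).

(5w + 6)(8u + 3)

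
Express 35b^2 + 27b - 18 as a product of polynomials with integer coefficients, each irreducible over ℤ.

Need a pair with product 35·(-18) = -630 and sum 27: that's 42 and -15.
Split the middle term: 35b^2 + 42b - 15b - 18 = 7b(5b + 6) - 3(5b + 6).

(5b + 6)(7b - 3)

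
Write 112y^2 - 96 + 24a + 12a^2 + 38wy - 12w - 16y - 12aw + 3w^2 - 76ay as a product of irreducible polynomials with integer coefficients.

(2a - w - 8y + 8)(6a - 3w - 14y - 12)

Group: 6a(2a - w - 8y + 8) + (-3w - 14y - 12)(2a - w - 8y + 8); both groups contain (2a - w - 8y + 8).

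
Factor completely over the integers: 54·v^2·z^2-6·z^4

6·z^2·(3·v+z)·(3·v-z)

Pull out the common factor 6·z^2; 9·v^2-z^2 is a difference of squares.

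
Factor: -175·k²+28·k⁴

7·k²·(2·k+5)·(2·k-5)

Factor out 7·k², leaving 4·k²-25, which is a difference of two squares.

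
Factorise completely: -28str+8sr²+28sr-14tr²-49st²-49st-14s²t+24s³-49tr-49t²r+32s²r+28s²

(6s+7t+2r+7)(4s-7t)(s+r)

Group: s(24s²-14st+8sr+28s-49t²-14tr-49t) + r(24s²-14st+8sr+28s-49t²-14tr-49t); both groups contain (24s²-14st+8sr+28s-49t²-14tr-49t), so (s+r) is a factor with cofactor 24s²-14st+8sr+28s-49t²-14tr-49t.
The cofactor groups again: 24s²-14st+8sr+28s-49t²-14tr-49t = 4s(6s+7t+2r+7) - 7t(6s+7t+2r+7); both groups contain (6s+7t+2r+7), giving (4s-7t)(6s+7t+2r+7).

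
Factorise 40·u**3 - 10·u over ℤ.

10·u·(2·u + 1)·(2·u - 1)

Every term has a factor of 10·u. Then 4·u**2 - 1 = (2·u)² − (1)².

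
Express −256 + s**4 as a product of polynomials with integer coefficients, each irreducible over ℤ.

(s + 4)(s − 4)(s**2 + 16)

Write as (s**2)² − (16)², then factor s**2 − 16 once more.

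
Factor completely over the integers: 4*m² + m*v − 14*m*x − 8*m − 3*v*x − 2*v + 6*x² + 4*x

Group: 4*m*(m − 3*x − 2) + (v − 2*x)*(m − 3*x − 2); both groups contain (m − 3*x − 2).

(4*m + v − 2*x)*(m − 3*x − 2)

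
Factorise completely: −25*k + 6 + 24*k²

Need a pair with product 24·6 = 144 and sum −25: that's −9 and −16.
Split the middle term: 24*k² − 9*k − 16*k + 6 = 3*k*(8*k − 3) − 2*(8*k − 3).

(3*k − 2)*(8*k − 3)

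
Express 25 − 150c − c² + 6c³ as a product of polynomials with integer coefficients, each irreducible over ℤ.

Testing divisors of the constant over divisors of the leading coefficient, c = −5 is a root, so (c + 5) is a factor; dividing leaves 6c² − 31c + 5.
The remaining quadratic factors as (c − 5)(6c − 1).

(6c − 1)(c + 5)(c − 5)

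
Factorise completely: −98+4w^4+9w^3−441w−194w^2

By the rational root theorem, w = 7 is a root, so (w−7) divides it; the quotient is 4w^3+37w^2+65w+14.
Then w = −2 is a root, so (w+2) is a factor; dividing leaves 4w^2+29w+7.
The remaining quadratic factors as (4w+1)(w+7).

(4w+1)(w+2)(w+7)(w−7)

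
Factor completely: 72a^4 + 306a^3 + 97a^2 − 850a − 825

(2a + 3)(3a + 5)(3a − 5)(4a + 11)

Trying the rational-root candidates, a = −3/2 is a root, giving the factor (2a + 3) and quotient 36a^3 + 99a^2 − 100a − 275.
Next, a = −11/4 is a root, so (4a + 11) is a factor; dividing leaves 9a^2 − 25.
The remaining quadratic factors as (3a + 5)(3a − 5).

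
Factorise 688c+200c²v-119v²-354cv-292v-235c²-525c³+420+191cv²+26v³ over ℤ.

Group: 7c(-75c²+50cv+20c+13v²-92v+84) + (2v+5)(-75c²+50cv+20c+13v²-92v+84); both groups contain (-75c²+50cv+20c+13v²-92v+84), so (7c+2v+5) is a factor with cofactor -75c²+50cv+20c+13v²-92v+84.
The cofactor groups again: -75c²+50cv+20c+13v²-92v+84 = -5c(15c-13v+14) + (-v+6)(15c-13v+14); both groups contain (15c-13v+14), giving -(5c+v-6)(15c-13v+14).

-(15c-13v+14)(5c+v-6)(7c+2v+5)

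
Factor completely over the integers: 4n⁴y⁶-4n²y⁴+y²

y²(2n²y²-1)²

Every term has a factor of y²; factoring it out leaves 4n⁴y⁴-4n²y²+1.
Recognize a perfect-square trinomial with the parts 2n²y² and 1.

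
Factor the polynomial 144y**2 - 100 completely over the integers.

Every term has a factor of 4. Then 36y**2 - 25 = (6y)² − (5)².

4(6y + 5)(6y - 5)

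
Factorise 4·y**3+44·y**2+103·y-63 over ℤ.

(2·y+9)·(2·y-1)·(y+7)

Trying the rational-root candidates, y = 1/2 is a root, so (2·y-1) is a factor; dividing leaves 2·y**2+23·y+63.
The remaining quadratic factors as (y+7)(2·y+9).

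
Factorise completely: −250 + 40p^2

10(2p + 5)(2p − 5)

Pull out the common factor 10; 4p^2 − 25 is a difference of squares.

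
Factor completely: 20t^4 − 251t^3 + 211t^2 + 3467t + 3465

(4t + 5)(5t + 11)(t − 7)(t − 9)

By the rational root theorem, t = −11/5 is a root, so (5t + 11) divides it; the quotient is 4t^3 − 59t^2 + 172t + 315.
Then t = −5/4 is a root, so (4t + 5) divides it; the quotient is t^2 − 16t + 63.
The remaining quadratic factors as (t − 9)(t − 7).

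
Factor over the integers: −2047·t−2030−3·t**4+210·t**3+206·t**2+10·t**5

By the rational root theorem, t = 14/5 is a root, so (5·t−14) divides it; the quotient is 2·t**4+5·t**3+56·t**2+198·t+145.
Then t = −5/2 is a root, giving the factor (2·t+5) and quotient t**3+28·t+29.
Next, t = −1 is a root, so (t+1) divides it; the quotient is t**2−t+29.
The quadratic t**2−t+29 has discriminant −115 < 0 and is irreducible over ℤ.

(2·t+5)·(5·t−14)·(t+1)·(t**2−t+29)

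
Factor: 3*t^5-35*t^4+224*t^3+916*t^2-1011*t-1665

(3*t-5)*(t+1)*(t+3)*(t^2-14*t+111)

By the rational root theorem, t = -1 is a root, giving the factor (t+1) and quotient 3*t^4-38*t^3+262*t^2+654*t-1665.
Continuing, t = -3 is a root, so (t+3) is a factor; dividing leaves 3*t^3-47*t^2+403*t-555.
Next, t = 5/3 is a root, so (3*t-5) is a factor; dividing leaves t^2-14*t+111.
The quadratic t^2-14*t+111 has discriminant -248 < 0 and is irreducible over ℤ.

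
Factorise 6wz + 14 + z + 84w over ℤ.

(6w + 1)(z + 14)

Group as (6wz + 84w) + (z + 14) = 6w(z + 14) + (z + 14).
Both groups share the factor (z + 14).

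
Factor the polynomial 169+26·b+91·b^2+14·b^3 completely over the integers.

(2·b+13)·(7·b^2+13)

Group as (14·b^3+26·b) + (91·b^2+169) = 2·b·(7·b^2+13) + 13·(7·b^2+13).
Both groups share the factor (7·b^2+13).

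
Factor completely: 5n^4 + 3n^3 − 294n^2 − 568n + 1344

(5n − 7)(n + 4)(n + 6)(n − 8)

Among the possible rational roots, n = 8 is a root, so (n − 8) divides it; the quotient is 5n^3 + 43n^2 + 50n − 168.
Next, n = −4 is a root, so (n + 4) divides it; the quotient is 5n^2 + 23n − 42.
The remaining quadratic factors as (5n − 7)(n + 6).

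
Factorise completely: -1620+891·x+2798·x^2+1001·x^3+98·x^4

(2·x+9)·(7·x+9)·(7·x-4)·(x+5)

Trying the rational-root candidates, x = 4/7 is a root, so (7·x-4) is a factor; dividing leaves 14·x^3+151·x^2+486·x+405.
Next, x = -9/2 is a root, so (2·x+9) divides it; the quotient is 7·x^2+44·x+45.
The remaining quadratic factors as (x+5)(7·x+9).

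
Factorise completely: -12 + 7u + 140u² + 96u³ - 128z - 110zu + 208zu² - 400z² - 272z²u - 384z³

-(6z - 4u + 1)(8z + 3u + 4)(8z + 8u + 3)

Group: 8z(-48z² + 14zu - 32z + 12u² + 13u - 4) + (8u + 3)(-48z² + 14zu - 32z + 12u² + 13u - 4); both groups contain (-48z² + 14zu - 32z + 12u² + 13u - 4), so (8z + 8u + 3) is a factor with cofactor -48z² + 14zu - 32z + 12u² + 13u - 4.
The cofactor groups again: -48z² + 14zu - 32z + 12u² + 13u - 4 = -6z(8z + 3u + 4) + (4u - 1)(8z + 3u + 4); both groups contain (8z + 3u + 4), giving -(6z - 4u + 1)(8z + 3u + 4).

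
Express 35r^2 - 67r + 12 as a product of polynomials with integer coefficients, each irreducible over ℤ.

Need a pair with product 35·12 = 420 and sum -67: that's -60 and -7.
Split the middle term: 35r^2 - 60r - 7r + 12 = 5r(7r - 12) - (7r - 12).

(5r - 1)(7r - 12)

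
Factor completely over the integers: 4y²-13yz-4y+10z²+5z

(4y-5z)(y-2z-1)

Group: y(4y-5z) + (-2z-1)(4y-5z); both groups contain (4y-5z).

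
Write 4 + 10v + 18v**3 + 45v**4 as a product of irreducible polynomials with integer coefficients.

(5v + 2)(9v**3 + 2)

Group as (45v**4 + 10v) + (18v**3 + 4) = 5v(9v**3 + 2) + 2(9v**3 + 2).
Both groups share the factor (9v**3 + 2).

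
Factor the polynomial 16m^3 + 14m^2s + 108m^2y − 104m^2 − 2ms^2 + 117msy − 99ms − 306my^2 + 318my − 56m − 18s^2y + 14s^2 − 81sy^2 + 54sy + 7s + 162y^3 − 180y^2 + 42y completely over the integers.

Group: 8m(2m^2 + 2ms + 15my − 13m + 18sy − 14s − 27y^2 + 30y − 7) + (−s − 6y)(2m^2 + 2ms + 15my − 13m + 18sy − 14s − 27y^2 + 30y − 7); both groups contain (2m^2 + 2ms + 15my − 13m + 18sy − 14s − 27y^2 + 30y − 7), so (8m − s − 6y) is a factor with cofactor 2m^2 + 2ms + 15my − 13m + 18sy − 14s − 27y^2 + 30y − 7.
The cofactor groups again: 2m^2 + 2ms + 15my − 13m + 18sy − 14s − 27y^2 + 30y − 7 = 2m(m + 9y − 7) + (2s − 3y + 1)(m + 9y − 7); both groups contain (m + 9y − 7), giving (2m + 2s − 3y + 1)(m + 9y − 7).

(2m + 2s − 3y + 1)(8m − s − 6y)(m + 9y − 7)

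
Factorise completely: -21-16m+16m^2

(4m+3)(4m-7)

Need a pair with product 16·(-21) = -336 and sum -16: that's -28 and 12.
Split the middle term: 16m^2-28m + 12m-21 = 4m(4m-7) + 3(4m-7).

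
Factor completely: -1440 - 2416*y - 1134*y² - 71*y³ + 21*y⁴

(3*y + 4)*(7*y + 9)*(y + 4)*(y - 10)

By the rational root theorem, y = 10 is a root, giving the factor (y - 10) and quotient 21*y³ + 139*y² + 256*y + 144.
Continuing, y = -9/7 is a root, so (7*y + 9) divides it; the quotient is 3*y² + 16*y + 16.
The remaining quadratic factors as (3*y + 4)(y + 4).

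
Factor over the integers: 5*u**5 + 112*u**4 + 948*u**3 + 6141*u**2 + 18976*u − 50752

By the rational root theorem, u = −8 is a root, so (u + 8) divides it; the quotient is 5*u**4 + 72*u**3 + 372*u**2 + 3165*u − 6344.
Then u = 8/5 is a root, so (5*u − 8) is a factor; dividing leaves u**3 + 16*u**2 + 100*u + 793.
Next, u = −13 is a root, so (u + 13) divides it; the quotient is u**2 + 3*u + 61.
The quadratic u**2 + 3*u + 61 has discriminant −235 < 0 and is irreducible over ℤ.

(5*u − 8)*(u + 13)*(u + 8)*(u**2 + 3*u + 61)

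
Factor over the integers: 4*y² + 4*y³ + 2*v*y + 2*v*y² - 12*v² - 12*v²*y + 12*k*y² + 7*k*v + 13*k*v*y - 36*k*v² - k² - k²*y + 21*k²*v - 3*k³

Group: k*(-3*k² + 12*k*v + 5*k*y - k + 4*v*y + 4*v + 2*y² + 2*y) + (-3*v + 2*y)*(-3*k² + 12*k*v + 5*k*y - k + 4*v*y + 4*v + 2*y² + 2*y); both groups contain (-3*k² + 12*k*v + 5*k*y - k + 4*v*y + 4*v + 2*y² + 2*y), so (k - 3*v + 2*y) is a factor with cofactor -3*k² + 12*k*v + 5*k*y - k + 4*v*y + 4*v + 2*y² + 2*y.
The cofactor groups again: -3*k² + 12*k*v + 5*k*y - k + 4*v*y + 4*v + 2*y² + 2*y = -3*k*(k - 4*v - 2*y) + (-y - 1)*(k - 4*v - 2*y); both groups contain (k - 4*v - 2*y), giving -(3*k + y + 1)*(k - 4*v - 2*y).

-(3*k + y + 1)*(k - 3*v + 2*y)*(k - 4*v - 2*y)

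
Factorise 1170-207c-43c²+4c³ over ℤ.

(4c-15)(c+6)(c-13)

Testing divisors of the constant over divisors of the leading coefficient, c = 15/4 is a root, giving the factor (4c-15) and quotient c²-7c-78.
The remaining quadratic factors as (c-13)(c+6).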